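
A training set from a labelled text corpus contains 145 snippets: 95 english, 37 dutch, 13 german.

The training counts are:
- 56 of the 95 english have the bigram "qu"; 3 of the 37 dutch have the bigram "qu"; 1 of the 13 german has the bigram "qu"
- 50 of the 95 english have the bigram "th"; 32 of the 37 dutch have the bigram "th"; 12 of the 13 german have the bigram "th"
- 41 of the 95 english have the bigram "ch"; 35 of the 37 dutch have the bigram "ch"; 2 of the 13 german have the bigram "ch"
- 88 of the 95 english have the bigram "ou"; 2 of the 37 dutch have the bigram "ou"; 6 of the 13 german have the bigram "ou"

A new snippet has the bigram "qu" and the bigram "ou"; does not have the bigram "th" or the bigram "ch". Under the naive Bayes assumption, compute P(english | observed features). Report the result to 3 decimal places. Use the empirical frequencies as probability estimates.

english: (95/145) × (56/95) × (45/95) × (54/95) × (88/95) ≈ 0.0963248
dutch: (37/145) × (3/37) × (5/37) × (2/37) × (2/37) ≈ 0.00000816917
german: (13/145) × (1/13) × (1/13) × (11/13) × (6/13) ≈ 0.000207179
P(english | x) = 0.0963248 / 0.09654014817 ≈ 0.998

0.998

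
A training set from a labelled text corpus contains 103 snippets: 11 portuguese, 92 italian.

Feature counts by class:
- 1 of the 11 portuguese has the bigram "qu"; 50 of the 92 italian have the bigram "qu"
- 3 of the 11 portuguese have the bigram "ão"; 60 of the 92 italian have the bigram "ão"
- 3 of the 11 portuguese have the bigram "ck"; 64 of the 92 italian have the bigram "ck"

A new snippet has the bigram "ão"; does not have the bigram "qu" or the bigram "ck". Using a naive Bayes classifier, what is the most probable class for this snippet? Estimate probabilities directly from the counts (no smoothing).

portuguese: (11/103) × (10/11) × (3/11) × (8/11) ≈ 0.019257
italian: (92/103) × (42/92) × (60/92) × (28/92) ≈ 0.0809367
Highest score → italian.

italian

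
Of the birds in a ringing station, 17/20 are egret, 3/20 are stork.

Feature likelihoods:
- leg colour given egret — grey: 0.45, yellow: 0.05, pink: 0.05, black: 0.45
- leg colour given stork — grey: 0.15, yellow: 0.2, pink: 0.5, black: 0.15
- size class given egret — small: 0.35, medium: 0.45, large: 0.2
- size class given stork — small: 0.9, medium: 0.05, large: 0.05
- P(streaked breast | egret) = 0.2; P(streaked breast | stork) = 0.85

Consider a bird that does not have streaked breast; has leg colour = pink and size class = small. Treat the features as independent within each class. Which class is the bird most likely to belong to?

egret: 0.85 × 0.05 × 0.35 × (1−0.2) = 0.0119
stork: 0.15 × 0.5 × 0.9 × (1−0.85) = 0.010125
Highest score → egret.

egret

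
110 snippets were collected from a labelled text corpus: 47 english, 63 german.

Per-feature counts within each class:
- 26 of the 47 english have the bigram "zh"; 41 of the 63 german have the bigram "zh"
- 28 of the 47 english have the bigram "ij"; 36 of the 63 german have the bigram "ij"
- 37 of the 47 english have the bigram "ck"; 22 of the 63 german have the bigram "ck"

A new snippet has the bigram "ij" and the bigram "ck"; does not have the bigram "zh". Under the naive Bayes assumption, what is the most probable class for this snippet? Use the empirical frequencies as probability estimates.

english: (47/110) × (21/47) × (28/47) × (37/47) ≈ 0.0895345
german: (63/110) × (22/63) × (36/63) × (22/63) ≈ 0.0399093
Highest score → english.

english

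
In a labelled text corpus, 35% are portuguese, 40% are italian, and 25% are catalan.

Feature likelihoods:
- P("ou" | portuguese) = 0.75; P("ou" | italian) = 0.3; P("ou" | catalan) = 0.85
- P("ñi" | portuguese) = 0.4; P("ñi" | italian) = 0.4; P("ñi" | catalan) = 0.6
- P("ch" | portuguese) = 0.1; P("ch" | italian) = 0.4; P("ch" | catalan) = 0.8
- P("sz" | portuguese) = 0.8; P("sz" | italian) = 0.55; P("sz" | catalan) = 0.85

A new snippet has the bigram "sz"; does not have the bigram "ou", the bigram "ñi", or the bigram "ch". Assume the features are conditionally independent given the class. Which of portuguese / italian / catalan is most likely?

portuguese: 0.35 × (1−0.75) × (1−0.4) × (1−0.1) × 0.8 = 0.0378
italian: 0.4 × (1−0.3) × (1−0.4) × (1−0.4) × 0.55 = 0.05544
catalan: 0.25 × (1−0.85) × (1−0.6) × (1−0.8) × 0.85 = 0.00255
Highest score → italian.

italian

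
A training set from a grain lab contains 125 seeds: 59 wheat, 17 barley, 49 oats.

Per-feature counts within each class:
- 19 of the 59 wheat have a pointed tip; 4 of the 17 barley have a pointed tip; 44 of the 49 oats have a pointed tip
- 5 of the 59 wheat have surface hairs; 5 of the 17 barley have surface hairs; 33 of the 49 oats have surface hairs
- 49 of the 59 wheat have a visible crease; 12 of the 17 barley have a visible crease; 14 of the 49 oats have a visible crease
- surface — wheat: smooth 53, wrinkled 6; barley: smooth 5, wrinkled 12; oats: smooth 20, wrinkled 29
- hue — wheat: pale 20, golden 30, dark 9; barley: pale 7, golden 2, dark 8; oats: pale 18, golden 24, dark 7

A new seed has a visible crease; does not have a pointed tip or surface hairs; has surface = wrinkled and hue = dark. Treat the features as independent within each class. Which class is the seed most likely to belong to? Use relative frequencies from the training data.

wheat: (59/125) × (40/59) × (54/59) × (49/59) × (6/59) × (9/59) ≈ 0.00377334
barley: (17/125) × (13/17) × (12/17) × (12/17) × (12/17) × (8/17) ≈ 0.0172136
oats: (49/125) × (5/49) × (16/49) × (14/49) × (29/49) × (7/49) ≈ 0.000315515
Highest score → barley.

barley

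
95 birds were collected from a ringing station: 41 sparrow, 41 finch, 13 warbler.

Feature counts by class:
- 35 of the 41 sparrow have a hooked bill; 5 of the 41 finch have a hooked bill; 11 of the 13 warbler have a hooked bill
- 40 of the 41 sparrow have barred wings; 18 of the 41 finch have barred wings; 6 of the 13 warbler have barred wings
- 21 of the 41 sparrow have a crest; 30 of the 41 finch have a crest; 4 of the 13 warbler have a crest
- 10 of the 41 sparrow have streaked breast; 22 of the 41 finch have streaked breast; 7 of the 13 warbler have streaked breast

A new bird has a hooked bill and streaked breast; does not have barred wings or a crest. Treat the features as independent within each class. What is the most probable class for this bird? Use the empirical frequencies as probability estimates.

warbler

sparrow: (41/95) × (35/41) × (1/41) × (20/41) × (10/41) ≈ 0.00106911
finch: (41/95) × (5/41) × (23/41) × (11/41) × (22/41) ≈ 0.00425048
warbler: (13/95) × (11/13) × (7/13) × (9/13) × (7/13) ≈ 0.0232422
Highest score → warbler.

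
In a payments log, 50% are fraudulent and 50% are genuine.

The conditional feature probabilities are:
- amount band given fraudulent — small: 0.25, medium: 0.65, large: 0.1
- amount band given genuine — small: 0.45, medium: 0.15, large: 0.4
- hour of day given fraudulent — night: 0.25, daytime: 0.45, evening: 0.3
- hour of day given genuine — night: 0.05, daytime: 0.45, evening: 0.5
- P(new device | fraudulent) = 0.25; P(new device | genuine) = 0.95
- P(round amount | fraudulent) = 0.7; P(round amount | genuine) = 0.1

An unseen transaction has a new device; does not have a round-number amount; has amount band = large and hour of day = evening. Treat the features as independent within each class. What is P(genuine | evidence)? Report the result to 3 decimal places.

fraudulent: 0.5 × 0.1 × 0.3 × 0.25 × (1−0.7) = 0.001125
genuine: 0.5 × 0.4 × 0.5 × 0.95 × (1−0.1) = 0.0855
P(genuine | x) = 0.0855 / 0.086625 ≈ 0.987

0.987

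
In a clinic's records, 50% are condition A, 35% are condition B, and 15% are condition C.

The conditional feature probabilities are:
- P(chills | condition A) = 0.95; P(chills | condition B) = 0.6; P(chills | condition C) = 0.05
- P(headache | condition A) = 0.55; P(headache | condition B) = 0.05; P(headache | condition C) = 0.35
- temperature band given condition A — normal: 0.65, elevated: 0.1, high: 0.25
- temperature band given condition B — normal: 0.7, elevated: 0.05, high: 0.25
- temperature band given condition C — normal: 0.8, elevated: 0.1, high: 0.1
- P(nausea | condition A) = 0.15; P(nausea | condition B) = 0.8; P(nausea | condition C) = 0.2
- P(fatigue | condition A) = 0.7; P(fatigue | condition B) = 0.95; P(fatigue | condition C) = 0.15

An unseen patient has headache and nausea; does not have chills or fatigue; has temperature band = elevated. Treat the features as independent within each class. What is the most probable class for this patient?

condition C

condition A: 0.5 × (1−0.95) × 0.55 × 0.1 × 0.15 × (1−0.7) = 0.000061875
condition B: 0.35 × (1−0.6) × 0.05 × 0.05 × 0.8 × (1−0.95) = 0.000014
condition C: 0.15 × (1−0.05) × 0.35 × 0.1 × 0.2 × (1−0.15) = 0.000847875
Highest score → condition C.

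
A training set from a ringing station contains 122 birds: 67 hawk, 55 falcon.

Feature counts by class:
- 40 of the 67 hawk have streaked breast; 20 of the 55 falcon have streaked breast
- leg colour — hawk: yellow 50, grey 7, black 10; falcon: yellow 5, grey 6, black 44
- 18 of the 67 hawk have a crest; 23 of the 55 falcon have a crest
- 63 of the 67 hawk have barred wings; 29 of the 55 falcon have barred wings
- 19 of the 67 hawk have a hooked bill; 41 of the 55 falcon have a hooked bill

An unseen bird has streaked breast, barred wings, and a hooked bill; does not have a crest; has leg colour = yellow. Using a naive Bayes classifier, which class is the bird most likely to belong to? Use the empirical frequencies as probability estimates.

hawk: (67/122) × (40/67) × (50/67) × (49/67) × (63/67) × (19/67) ≈ 0.0477157
falcon: (55/122) × (20/55) × (5/55) × (32/55) × (29/55) × (41/55) ≈ 0.00340817
Highest score → hawk.

hawk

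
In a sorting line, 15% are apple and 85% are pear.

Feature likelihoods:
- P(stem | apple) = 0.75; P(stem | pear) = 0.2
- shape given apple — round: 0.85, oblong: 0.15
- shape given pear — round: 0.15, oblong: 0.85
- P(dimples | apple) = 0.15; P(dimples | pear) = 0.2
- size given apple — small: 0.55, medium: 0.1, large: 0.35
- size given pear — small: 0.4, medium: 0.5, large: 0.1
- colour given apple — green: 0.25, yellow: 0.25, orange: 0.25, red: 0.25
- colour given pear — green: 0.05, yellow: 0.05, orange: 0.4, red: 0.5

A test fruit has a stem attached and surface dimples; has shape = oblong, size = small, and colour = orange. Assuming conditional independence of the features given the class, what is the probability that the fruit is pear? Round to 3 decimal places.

apple: 0.15 × 0.75 × 0.15 × 0.15 × 0.55 × 0.25 = 0.000348046875
pear: 0.85 × 0.2 × 0.85 × 0.2 × 0.4 × 0.4 = 0.004624
P(pear | x) = 0.004624 / 0.004972046875 ≈ 0.930

0.930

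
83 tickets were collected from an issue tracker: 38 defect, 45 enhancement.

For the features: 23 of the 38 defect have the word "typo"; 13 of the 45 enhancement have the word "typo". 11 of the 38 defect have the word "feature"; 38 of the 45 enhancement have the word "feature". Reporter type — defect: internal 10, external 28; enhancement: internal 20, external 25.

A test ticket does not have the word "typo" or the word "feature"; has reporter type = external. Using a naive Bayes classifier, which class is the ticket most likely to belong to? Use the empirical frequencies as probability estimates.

defect

defect: (38/83) × (15/38) × (27/38) × (28/38) ≈ 0.0946167
enhancement: (45/83) × (32/45) × (7/45) × (25/45) ≈ 0.0333185
Highest score → defect.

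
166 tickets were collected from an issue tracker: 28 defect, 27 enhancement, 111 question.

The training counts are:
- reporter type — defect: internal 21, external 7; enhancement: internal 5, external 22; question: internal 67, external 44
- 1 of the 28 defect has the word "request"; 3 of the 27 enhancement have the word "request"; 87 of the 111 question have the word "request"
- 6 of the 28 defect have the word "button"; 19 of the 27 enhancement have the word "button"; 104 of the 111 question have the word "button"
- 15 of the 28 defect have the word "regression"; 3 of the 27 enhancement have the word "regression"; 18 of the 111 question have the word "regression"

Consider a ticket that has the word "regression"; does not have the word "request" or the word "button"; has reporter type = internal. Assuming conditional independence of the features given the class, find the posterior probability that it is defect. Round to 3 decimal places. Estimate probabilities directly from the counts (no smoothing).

0.967

defect: (28/166) × (21/28) × (27/28) × (22/28) × (15/28) ≈ 0.051347
enhancement: (27/166) × (5/27) × (24/27) × (8/27) × (3/27) ≈ 0.000881441
question: (111/166) × (67/111) × (24/111) × (7/111) × (18/111) ≈ 0.000892441
P(defect | x) = 0.051347 / 0.053120882 ≈ 0.967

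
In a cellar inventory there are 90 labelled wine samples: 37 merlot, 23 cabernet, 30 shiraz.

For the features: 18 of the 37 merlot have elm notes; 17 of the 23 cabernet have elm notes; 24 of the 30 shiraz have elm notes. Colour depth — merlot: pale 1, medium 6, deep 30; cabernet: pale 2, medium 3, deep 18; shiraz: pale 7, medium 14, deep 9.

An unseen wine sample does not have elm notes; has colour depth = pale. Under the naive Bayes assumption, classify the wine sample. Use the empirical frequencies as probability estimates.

merlot: (37/90) × (19/37) × (1/37) ≈ 0.00570571
cabernet: (23/90) × (6/23) × (2/23) ≈ 0.0057971
shiraz: (30/90) × (6/30) × (7/30) ≈ 0.0155556
Highest score → shiraz.

shiraz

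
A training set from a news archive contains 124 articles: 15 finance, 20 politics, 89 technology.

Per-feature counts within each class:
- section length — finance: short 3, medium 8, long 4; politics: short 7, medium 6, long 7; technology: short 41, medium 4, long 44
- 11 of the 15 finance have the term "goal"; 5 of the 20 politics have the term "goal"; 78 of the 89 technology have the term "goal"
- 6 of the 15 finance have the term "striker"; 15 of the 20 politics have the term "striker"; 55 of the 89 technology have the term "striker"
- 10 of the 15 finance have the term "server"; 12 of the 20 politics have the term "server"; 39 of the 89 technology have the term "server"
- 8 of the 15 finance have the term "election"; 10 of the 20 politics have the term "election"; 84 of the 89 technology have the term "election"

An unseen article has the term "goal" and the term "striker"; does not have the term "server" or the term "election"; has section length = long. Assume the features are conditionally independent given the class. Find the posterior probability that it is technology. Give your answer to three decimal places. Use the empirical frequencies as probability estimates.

finance: (15/124) × (4/15) × (11/15) × (6/15) × (5/15) × (7/15) ≈ 0.00147192
politics: (20/124) × (7/20) × (5/20) × (15/20) × (8/20) × (10/20) ≈ 0.00211694
technology: (89/124) × (44/89) × (78/89) × (55/89) × (50/89) × (5/89) ≈ 0.00606552
P(technology | x) = 0.00606552 / 0.00965438 ≈ 0.628

0.628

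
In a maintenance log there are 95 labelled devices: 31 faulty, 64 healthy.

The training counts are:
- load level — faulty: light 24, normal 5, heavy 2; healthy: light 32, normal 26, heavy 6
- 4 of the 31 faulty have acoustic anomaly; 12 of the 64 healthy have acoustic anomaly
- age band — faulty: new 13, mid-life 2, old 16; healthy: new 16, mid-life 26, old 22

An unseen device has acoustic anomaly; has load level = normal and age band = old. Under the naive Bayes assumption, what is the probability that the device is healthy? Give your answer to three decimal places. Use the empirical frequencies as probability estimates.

0.834

faulty: (31/95) × (5/31) × (4/31) × (16/31) ≈ 0.00350512
healthy: (64/95) × (26/64) × (12/64) × (22/64) ≈ 0.0176398
P(healthy | x) = 0.0176398 / 0.02114492 ≈ 0.834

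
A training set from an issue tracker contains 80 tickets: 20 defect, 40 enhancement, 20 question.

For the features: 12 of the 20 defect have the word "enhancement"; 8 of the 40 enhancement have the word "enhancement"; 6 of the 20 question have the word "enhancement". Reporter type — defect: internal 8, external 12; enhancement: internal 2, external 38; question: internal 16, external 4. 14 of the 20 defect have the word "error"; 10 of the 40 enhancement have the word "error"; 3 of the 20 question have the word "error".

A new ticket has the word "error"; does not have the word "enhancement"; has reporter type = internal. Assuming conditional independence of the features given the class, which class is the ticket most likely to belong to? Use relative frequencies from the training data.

defect: (20/80) × (8/20) × (8/20) × (14/20) = 0.028
enhancement: (40/80) × (32/40) × (2/40) × (10/40) = 0.005
question: (20/80) × (14/20) × (16/20) × (3/20) = 0.021
Highest score → defect.

defect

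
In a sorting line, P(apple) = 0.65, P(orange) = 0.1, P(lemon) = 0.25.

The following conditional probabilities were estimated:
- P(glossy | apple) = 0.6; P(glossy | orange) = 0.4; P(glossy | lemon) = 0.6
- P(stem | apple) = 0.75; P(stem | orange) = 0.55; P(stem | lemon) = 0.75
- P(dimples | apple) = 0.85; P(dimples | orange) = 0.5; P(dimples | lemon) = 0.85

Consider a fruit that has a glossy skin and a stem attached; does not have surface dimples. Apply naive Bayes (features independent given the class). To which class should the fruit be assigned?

apple

apple: 0.65 × 0.6 × 0.75 × (1−0.85) = 0.043875
orange: 0.1 × 0.4 × 0.55 × (1−0.5) = 0.011
lemon: 0.25 × 0.6 × 0.75 × (1−0.85) = 0.016875
Highest score → apple.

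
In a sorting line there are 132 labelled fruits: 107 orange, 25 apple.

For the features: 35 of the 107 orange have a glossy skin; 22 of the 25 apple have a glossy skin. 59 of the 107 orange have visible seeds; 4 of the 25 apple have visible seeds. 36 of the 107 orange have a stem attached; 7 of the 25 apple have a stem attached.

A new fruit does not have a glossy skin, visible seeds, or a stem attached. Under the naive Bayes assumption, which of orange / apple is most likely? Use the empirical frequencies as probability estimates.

orange: (107/132) × (72/107) × (48/107) × (71/107) ≈ 0.162364
apple: (25/132) × (3/25) × (21/25) × (18/25) ≈ 0.0137455
Highest score → orange.

orange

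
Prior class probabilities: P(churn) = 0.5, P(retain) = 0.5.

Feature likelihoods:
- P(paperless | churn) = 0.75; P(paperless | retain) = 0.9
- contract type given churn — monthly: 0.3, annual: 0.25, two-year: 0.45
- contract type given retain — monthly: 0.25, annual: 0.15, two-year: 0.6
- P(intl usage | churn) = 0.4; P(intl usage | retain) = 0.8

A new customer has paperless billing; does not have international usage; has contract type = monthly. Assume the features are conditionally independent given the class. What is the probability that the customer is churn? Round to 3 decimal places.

0.750

churn: 0.5 × 0.75 × 0.3 × (1−0.4) = 0.0675
retain: 0.5 × 0.9 × 0.25 × (1−0.8) = 0.0225
P(churn | x) = 0.0675 / 0.09 ≈ 0.750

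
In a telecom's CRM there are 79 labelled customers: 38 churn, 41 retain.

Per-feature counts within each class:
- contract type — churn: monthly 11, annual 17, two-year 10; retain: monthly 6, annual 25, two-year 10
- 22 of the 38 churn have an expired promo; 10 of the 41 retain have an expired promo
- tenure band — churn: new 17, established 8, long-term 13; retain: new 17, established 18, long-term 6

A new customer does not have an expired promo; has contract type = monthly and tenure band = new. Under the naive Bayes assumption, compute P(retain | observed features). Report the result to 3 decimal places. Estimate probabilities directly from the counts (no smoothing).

churn: (38/79) × (11/38) × (16/38) × (17/38) ≈ 0.0262281
retain: (41/79) × (6/41) × (31/41) × (17/41) ≈ 0.0238104
P(retain | x) = 0.0238104 / 0.0500385 ≈ 0.476

0.476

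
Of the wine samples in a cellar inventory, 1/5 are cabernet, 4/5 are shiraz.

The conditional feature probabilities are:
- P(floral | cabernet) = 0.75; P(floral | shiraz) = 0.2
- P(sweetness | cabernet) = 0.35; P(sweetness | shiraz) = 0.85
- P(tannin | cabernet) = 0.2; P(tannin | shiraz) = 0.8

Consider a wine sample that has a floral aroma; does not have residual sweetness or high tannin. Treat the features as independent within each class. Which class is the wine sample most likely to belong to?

cabernet

cabernet: 0.2 × 0.75 × (1−0.35) × (1−0.2) = 0.078
shiraz: 0.8 × 0.2 × (1−0.85) × (1−0.8) = 0.0048
Highest score → cabernet.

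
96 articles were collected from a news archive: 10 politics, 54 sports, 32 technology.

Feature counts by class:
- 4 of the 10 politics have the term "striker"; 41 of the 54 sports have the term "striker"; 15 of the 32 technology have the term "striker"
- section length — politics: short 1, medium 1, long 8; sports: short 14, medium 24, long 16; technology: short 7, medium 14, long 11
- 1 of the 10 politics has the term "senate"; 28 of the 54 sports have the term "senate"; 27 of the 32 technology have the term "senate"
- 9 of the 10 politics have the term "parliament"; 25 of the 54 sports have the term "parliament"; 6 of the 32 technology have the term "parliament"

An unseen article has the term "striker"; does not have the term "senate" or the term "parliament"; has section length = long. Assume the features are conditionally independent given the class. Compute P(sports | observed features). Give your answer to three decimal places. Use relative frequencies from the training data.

politics: (10/96) × (4/10) × (8/10) × (9/10) × (1/10) = 0.003
sports: (54/96) × (41/54) × (16/54) × (26/54) × (29/54) ≈ 0.0327207
technology: (32/96) × (15/32) × (11/32) × (5/32) × (26/32) = 0.0068187713623046875
P(sports | x) = 0.0327207 / 0.0425394713623046875 ≈ 0.769

0.769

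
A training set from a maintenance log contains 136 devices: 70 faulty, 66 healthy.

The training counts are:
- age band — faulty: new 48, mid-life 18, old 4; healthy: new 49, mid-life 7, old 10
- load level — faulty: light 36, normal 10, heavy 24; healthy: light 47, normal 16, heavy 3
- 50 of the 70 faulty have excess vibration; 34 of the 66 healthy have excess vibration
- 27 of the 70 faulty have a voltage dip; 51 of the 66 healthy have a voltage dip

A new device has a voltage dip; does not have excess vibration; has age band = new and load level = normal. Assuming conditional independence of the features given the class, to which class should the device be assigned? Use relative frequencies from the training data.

healthy

faulty: (70/136) × (48/70) × (10/70) × (20/70) × (27/70) ≈ 0.00555651
healthy: (66/136) × (49/66) × (16/66) × (32/66) × (51/66) ≈ 0.0327239
Highest score → healthy.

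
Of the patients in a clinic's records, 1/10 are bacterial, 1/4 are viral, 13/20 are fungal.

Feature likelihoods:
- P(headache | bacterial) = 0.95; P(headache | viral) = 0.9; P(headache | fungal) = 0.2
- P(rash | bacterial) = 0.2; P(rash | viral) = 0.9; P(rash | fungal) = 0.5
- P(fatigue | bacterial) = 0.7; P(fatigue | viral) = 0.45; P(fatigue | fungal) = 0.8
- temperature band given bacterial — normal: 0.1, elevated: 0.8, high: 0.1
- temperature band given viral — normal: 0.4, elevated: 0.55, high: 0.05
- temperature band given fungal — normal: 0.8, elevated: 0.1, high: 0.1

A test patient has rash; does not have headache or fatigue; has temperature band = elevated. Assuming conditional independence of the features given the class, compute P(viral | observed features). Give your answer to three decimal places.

bacterial: 0.1 × (1−0.95) × 0.2 × (1−0.7) × 0.8 = 0.00024
viral: 0.25 × (1−0.9) × 0.9 × (1−0.45) × 0.55 = 0.00680625
fungal: 0.65 × (1−0.2) × 0.5 × (1−0.8) × 0.1 = 0.0052
P(viral | x) = 0.00680625 / 0.01224625 ≈ 0.556

0.556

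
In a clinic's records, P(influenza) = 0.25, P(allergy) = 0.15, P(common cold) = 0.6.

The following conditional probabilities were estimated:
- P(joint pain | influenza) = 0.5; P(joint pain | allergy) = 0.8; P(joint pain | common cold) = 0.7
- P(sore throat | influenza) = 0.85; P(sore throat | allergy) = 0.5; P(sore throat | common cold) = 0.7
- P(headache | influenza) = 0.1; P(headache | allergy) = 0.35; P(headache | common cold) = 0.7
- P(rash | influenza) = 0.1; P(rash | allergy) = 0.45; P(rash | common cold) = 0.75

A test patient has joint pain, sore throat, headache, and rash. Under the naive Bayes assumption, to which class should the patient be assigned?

influenza: 0.25 × 0.5 × 0.85 × 0.1 × 0.1 = 0.0010625
allergy: 0.15 × 0.8 × 0.5 × 0.35 × 0.45 = 0.00945
common cold: 0.6 × 0.7 × 0.7 × 0.7 × 0.75 = 0.15435
Highest score → common cold.

common cold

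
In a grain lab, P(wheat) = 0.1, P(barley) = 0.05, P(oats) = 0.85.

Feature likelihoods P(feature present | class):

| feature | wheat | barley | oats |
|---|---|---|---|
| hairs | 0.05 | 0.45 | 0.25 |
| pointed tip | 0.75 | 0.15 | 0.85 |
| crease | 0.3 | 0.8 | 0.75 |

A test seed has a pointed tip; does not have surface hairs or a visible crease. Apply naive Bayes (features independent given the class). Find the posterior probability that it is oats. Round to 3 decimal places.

0.728

wheat: 0.1 × (1−0.05) × 0.75 × (1−0.3) = 0.049875
barley: 0.05 × (1−0.45) × 0.15 × (1−0.8) = 0.000825
oats: 0.85 × (1−0.25) × 0.85 × (1−0.75) = 0.13546875
P(oats | x) = 0.13546875 / 0.18616875 ≈ 0.728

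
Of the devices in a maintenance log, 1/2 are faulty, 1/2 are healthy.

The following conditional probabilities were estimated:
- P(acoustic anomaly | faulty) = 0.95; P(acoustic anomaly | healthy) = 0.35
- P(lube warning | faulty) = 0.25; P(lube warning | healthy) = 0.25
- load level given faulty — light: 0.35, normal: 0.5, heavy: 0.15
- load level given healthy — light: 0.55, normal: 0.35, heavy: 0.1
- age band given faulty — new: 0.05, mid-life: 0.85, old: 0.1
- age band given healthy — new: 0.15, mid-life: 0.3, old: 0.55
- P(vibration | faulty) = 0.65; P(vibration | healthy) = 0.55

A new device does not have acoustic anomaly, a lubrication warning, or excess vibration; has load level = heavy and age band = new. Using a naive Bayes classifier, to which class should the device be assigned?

healthy

faulty: 0.5 × (1−0.95) × (1−0.25) × 0.15 × 0.05 × (1−0.65) = 0.00004921875
healthy: 0.5 × (1−0.35) × (1−0.25) × 0.1 × 0.15 × (1−0.55) = 0.0016453125
Highest score → healthy.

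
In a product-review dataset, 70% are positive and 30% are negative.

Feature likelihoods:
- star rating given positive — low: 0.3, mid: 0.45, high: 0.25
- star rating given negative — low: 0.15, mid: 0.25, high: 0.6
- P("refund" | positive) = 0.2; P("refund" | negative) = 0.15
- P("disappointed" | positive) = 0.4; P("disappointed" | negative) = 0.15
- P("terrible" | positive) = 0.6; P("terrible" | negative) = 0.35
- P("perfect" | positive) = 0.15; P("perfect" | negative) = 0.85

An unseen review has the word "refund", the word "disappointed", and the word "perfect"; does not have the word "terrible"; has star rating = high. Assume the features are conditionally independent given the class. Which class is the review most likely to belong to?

positive: 0.7 × 0.25 × 0.2 × 0.4 × (1−0.6) × 0.15 = 0.00084
negative: 0.3 × 0.6 × 0.15 × 0.15 × (1−0.35) × 0.85 = 0.002237625
Highest score → negative.

negative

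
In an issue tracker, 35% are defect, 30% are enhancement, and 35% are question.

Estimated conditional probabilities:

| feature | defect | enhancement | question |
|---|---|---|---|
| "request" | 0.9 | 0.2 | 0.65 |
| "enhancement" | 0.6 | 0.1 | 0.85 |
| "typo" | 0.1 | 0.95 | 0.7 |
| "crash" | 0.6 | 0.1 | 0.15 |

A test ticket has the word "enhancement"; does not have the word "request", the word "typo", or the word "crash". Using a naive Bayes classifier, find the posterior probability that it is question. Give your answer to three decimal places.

defect: 0.35 × (1−0.9) × 0.6 × (1−0.1) × (1−0.6) = 0.00756
enhancement: 0.3 × (1−0.2) × 0.1 × (1−0.95) × (1−0.1) = 0.00108
question: 0.35 × (1−0.65) × 0.85 × (1−0.7) × (1−0.15) = 0.026551875
P(question | x) = 0.026551875 / 0.035191875 ≈ 0.754

0.754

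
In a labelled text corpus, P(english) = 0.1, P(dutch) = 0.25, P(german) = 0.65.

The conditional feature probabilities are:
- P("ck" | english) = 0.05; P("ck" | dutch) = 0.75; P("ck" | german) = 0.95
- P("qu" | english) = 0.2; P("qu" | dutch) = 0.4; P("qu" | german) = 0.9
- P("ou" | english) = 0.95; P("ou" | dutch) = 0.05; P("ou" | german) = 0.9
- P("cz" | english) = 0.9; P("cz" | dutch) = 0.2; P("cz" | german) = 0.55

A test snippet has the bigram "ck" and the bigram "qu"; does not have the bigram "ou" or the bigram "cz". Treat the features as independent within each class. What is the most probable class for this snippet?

english: 0.1 × 0.05 × 0.2 × (1−0.95) × (1−0.9) = 0.000005
dutch: 0.25 × 0.75 × 0.4 × (1−0.05) × (1−0.2) = 0.057
german: 0.65 × 0.95 × 0.9 × (1−0.9) × (1−0.55) = 0.02500875
Highest score → dutch.

dutch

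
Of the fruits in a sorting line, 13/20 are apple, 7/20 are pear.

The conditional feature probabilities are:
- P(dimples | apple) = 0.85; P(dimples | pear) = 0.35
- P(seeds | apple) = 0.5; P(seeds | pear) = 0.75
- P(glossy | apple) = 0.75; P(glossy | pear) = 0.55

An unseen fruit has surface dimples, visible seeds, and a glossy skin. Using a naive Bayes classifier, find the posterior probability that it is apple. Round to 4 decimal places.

0.8039

apple: 0.65 × 0.85 × 0.5 × 0.75 = 0.2071875
pear: 0.35 × 0.35 × 0.75 × 0.55 = 0.05053125
P(apple | x) = 0.2071875 / 0.25771875 ≈ 0.8039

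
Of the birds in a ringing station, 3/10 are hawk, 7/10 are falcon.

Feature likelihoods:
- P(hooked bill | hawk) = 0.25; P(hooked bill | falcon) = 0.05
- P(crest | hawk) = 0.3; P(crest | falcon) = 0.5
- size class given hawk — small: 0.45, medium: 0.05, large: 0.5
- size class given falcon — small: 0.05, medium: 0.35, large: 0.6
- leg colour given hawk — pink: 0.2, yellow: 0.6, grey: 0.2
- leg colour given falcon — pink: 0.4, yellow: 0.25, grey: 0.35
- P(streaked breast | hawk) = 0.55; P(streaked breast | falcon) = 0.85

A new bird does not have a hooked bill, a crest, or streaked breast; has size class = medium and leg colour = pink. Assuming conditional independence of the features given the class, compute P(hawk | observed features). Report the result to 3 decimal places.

hawk: 0.3 × (1−0.25) × (1−0.3) × 0.05 × 0.2 × (1−0.55) = 0.00070875
falcon: 0.7 × (1−0.05) × (1−0.5) × 0.35 × 0.4 × (1−0.85) = 0.0069825
P(hawk | x) = 0.00070875 / 0.00769125 ≈ 0.092

0.092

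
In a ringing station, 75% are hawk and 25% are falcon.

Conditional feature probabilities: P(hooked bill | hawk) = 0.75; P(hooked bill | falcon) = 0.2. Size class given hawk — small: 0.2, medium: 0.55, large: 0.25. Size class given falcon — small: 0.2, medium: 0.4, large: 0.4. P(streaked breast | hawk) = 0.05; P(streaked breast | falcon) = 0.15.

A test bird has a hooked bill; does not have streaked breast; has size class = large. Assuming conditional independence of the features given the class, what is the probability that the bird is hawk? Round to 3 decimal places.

hawk: 0.75 × 0.75 × 0.25 × (1−0.05) = 0.13359375
falcon: 0.25 × 0.2 × 0.4 × (1−0.15) = 0.017
P(hawk | x) = 0.13359375 / 0.15059375 ≈ 0.887

0.887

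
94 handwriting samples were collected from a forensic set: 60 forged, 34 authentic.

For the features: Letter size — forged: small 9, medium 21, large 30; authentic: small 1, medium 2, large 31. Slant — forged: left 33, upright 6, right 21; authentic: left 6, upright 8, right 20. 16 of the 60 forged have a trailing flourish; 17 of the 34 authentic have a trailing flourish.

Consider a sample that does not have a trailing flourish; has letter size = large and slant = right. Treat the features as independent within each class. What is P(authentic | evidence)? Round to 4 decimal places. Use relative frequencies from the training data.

0.5421

forged: (60/94) × (30/60) × (21/60) × (44/60) ≈ 0.0819149
authentic: (34/94) × (31/34) × (20/34) × (17/34) ≈ 0.0969962
P(authentic | x) = 0.0969962 / 0.1789111 ≈ 0.5421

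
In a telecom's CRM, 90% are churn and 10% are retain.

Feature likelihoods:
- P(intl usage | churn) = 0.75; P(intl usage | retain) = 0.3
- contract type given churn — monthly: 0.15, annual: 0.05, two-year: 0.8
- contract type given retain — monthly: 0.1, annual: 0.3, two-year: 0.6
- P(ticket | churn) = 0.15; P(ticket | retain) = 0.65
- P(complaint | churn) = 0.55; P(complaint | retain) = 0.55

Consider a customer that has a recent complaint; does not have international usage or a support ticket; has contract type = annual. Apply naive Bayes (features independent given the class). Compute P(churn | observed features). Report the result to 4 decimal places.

churn: 0.9 × (1−0.75) × 0.05 × (1−0.15) × 0.55 = 0.005259375
retain: 0.1 × (1−0.3) × 0.3 × (1−0.65) × 0.55 = 0.0040425
P(churn | x) = 0.005259375 / 0.009301875 ≈ 0.5654

0.5654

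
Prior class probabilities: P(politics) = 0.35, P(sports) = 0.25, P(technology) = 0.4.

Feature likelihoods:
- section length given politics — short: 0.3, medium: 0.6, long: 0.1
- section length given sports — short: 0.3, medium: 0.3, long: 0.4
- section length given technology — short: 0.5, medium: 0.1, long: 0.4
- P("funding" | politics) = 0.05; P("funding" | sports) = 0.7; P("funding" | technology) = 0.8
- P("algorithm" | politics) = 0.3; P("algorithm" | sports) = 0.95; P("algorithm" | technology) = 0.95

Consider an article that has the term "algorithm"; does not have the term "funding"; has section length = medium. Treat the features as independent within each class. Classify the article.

politics

politics: 0.35 × 0.6 × (1−0.05) × 0.3 = 0.05985
sports: 0.25 × 0.3 × (1−0.7) × 0.95 = 0.021375
technology: 0.4 × 0.1 × (1−0.8) × 0.95 = 0.0076
Highest score → politics.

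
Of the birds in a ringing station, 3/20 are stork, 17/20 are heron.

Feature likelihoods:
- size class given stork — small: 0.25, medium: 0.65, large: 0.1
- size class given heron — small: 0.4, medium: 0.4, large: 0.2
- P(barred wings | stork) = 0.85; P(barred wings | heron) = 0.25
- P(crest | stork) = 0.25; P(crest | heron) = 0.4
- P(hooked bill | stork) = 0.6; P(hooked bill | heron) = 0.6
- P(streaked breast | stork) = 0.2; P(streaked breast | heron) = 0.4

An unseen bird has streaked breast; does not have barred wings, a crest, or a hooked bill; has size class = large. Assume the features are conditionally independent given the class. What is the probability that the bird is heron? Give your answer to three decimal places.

0.989

stork: 0.15 × 0.1 × (1−0.85) × (1−0.25) × (1−0.6) × 0.2 = 0.000135
heron: 0.85 × 0.2 × (1−0.25) × (1−0.4) × (1−0.6) × 0.4 = 0.01224
P(heron | x) = 0.01224 / 0.012375 ≈ 0.989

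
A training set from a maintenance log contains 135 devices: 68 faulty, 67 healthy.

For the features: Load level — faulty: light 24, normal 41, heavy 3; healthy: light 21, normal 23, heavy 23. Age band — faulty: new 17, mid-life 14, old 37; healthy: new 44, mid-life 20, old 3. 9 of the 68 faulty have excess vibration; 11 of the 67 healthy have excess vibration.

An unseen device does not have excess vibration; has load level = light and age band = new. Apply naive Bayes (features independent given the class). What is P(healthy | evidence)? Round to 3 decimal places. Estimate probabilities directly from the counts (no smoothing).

faulty: (68/135) × (24/68) × (17/68) × (59/68) ≈ 0.0385621
healthy: (67/135) × (21/67) × (44/67) × (56/67) ≈ 0.085384
P(healthy | x) = 0.085384 / 0.1239461 ≈ 0.689

0.689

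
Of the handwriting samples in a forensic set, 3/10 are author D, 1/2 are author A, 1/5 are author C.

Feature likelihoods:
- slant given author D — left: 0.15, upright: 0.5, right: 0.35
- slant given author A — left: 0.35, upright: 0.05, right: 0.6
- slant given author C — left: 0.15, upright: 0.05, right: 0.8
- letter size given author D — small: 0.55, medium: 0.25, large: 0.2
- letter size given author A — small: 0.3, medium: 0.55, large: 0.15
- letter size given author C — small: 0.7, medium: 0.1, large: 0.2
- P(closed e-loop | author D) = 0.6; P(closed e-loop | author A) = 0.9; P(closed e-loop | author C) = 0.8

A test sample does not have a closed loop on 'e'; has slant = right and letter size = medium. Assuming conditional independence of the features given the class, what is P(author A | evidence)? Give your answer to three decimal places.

author D: 0.3 × 0.35 × 0.25 × (1−0.6) = 0.0105
author A: 0.5 × 0.6 × 0.55 × (1−0.9) = 0.0165
author C: 0.2 × 0.8 × 0.1 × (1−0.8) = 0.0032
P(author A | x) = 0.0165 / 0.0302 ≈ 0.546

0.546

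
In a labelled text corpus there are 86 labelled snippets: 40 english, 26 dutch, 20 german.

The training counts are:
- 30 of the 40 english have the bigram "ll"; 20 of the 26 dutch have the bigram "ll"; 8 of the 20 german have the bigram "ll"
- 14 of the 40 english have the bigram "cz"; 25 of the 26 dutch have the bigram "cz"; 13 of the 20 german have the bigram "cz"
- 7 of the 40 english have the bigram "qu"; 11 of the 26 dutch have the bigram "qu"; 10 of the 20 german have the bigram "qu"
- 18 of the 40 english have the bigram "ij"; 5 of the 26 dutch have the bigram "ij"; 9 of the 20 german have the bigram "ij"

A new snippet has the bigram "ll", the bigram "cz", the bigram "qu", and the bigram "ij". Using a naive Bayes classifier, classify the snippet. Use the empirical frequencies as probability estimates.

english: (40/86) × (30/40) × (14/40) × (7/40) × (18/40) ≈ 0.00961483
dutch: (26/86) × (20/26) × (25/26) × (11/26) × (5/26) ≈ 0.0181934
german: (20/86) × (8/20) × (13/20) × (10/20) × (9/20) ≈ 0.0136047
Highest score → dutch.

dutch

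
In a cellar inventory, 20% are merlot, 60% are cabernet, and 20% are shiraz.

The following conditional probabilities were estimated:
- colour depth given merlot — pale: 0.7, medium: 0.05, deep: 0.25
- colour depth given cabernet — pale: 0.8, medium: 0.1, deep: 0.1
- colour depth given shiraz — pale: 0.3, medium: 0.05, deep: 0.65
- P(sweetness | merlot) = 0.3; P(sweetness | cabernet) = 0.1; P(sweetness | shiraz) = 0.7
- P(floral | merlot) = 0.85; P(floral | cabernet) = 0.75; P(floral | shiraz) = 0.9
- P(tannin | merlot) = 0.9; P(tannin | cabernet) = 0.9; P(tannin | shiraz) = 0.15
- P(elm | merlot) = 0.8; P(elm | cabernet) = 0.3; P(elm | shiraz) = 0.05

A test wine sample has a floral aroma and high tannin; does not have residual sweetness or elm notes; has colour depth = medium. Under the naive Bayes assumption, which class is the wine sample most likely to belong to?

merlot: 0.2 × 0.05 × (1−0.3) × 0.85 × 0.9 × (1−0.8) = 0.001071
cabernet: 0.6 × 0.1 × (1−0.1) × 0.75 × 0.9 × (1−0.3) = 0.025515
shiraz: 0.2 × 0.05 × (1−0.7) × 0.9 × 0.15 × (1−0.05) = 0.00038475
Highest score → cabernet.

cabernet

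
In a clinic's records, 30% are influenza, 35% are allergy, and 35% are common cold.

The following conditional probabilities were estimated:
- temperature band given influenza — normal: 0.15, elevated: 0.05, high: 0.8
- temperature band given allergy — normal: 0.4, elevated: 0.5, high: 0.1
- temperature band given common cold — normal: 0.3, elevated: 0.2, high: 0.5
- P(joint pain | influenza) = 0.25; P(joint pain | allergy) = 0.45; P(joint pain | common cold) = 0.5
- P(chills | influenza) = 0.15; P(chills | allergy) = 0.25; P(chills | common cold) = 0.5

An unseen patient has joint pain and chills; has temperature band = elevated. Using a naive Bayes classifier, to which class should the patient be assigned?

influenza: 0.3 × 0.05 × 0.25 × 0.15 = 0.0005625
allergy: 0.35 × 0.5 × 0.45 × 0.25 = 0.0196875
common cold: 0.35 × 0.2 × 0.5 × 0.5 = 0.0175
Highest score → allergy.

allergy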